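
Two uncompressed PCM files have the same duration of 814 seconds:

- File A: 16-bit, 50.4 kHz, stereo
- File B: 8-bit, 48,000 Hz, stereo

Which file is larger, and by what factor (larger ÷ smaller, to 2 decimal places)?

File A: 50,400 × 2 × 2 = 201,600 bytes/s.
File B: 48,000 × 1 × 2 = 96,000 bytes/s.
File A is larger; ratio = 164,102,400 / 78,144,000 = 2.10.

File A, by a factor of 2.10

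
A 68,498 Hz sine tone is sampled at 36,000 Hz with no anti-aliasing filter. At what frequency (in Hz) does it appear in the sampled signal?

Nyquist = 36,000/2 = 18,000 Hz; 68,498 Hz exceeds it.
Alias = |68,498 − 2×36,000| = |68,498 − 72,000| = 3,502 Hz.

3,502 Hz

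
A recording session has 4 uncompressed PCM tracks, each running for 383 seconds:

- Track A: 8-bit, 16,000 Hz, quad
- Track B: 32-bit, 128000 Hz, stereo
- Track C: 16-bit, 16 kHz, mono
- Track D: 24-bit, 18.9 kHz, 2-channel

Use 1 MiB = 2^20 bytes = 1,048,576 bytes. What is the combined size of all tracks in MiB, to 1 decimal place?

Track A: 16,000 × 383 × 1 × 4 = 24,512,000 bytes.
Track B: 128,000 × 383 × 4 × 2 = 392,192,000 bytes.
Track C: 16,000 × 383 × 2 × 1 = 12,256,000 bytes.
Track D: 18,900 × 383 × 3 × 2 = 43,432,200 bytes.
Total = 472,392,200 bytes = 450.5 MiB.

450.5 MiB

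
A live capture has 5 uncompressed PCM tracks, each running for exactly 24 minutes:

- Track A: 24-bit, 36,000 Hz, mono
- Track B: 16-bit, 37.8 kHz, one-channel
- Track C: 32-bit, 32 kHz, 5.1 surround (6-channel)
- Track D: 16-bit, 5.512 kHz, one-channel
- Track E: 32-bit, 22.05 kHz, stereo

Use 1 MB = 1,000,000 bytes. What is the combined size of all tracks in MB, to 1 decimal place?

1640.2 MB

exactly 24 minutes = 1,440 s.
Track A: 36,000 × 1,440 × 3 × 1 = 155,520,000 bytes.
Track B: 37,800 × 1,440 × 2 × 1 = 108,864,000 bytes.
Track C: 32,000 × 1,440 × 4 × 6 = 1,105,920,000 bytes.
Track D: 5,512 × 1,440 × 2 × 1 = 15,874,560 bytes.
Track E: 22,050 × 1,440 × 4 × 2 = 254,016,000 bytes.
Total = 1,640,194,560 bytes = 1640.2 MB.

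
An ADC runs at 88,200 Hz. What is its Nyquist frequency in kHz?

Nyquist frequency = sample rate / 2 = 88,200 / 2 = 44.1 kHz.

44.1 kHz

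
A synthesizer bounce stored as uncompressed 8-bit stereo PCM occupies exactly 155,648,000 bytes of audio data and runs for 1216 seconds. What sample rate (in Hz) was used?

64,000 Hz

Bytes = sample_rate × seconds × bytes_per_sample × channels.
sample_rate = 155,648,000 / (1,216 × 1 × 2) = 155,648,000 / 2,432 = 64,000 Hz.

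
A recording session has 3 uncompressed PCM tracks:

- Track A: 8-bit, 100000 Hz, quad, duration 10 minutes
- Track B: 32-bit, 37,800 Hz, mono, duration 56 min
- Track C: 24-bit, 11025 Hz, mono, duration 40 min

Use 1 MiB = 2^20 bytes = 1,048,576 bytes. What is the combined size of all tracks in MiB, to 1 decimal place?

Track A: 10 minutes = 600 s; 100,000 × 600 × 1 × 4 = 240,000,000 bytes.
Track B: 56 min = 3,360 s; 37,800 × 3,360 × 4 × 1 = 508,032,000 bytes.
Track C: 40 min = 2,400 s; 11,025 × 2,400 × 3 × 1 = 79,380,000 bytes.
Total = 827,412,000 bytes = 789.1 MiB.

789.1 MiB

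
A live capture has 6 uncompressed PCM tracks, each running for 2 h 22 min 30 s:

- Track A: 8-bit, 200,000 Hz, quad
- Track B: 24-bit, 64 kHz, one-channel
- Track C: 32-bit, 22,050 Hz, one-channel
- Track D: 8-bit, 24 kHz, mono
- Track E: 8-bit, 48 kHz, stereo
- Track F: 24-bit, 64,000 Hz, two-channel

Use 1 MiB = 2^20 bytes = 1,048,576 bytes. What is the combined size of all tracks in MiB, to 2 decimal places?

12917.43 MiB

2 h 22 min 30 s = 8,550 s.
Track A: 200,000 × 8,550 × 1 × 4 = 6,840,000,000 bytes.
Track B: 64,000 × 8,550 × 3 × 1 = 1,641,600,000 bytes.
Track C: 22,050 × 8,550 × 4 × 1 = 754,110,000 bytes.
Track D: 24,000 × 8,550 × 1 × 1 = 205,200,000 bytes.
Track E: 48,000 × 8,550 × 1 × 2 = 820,800,000 bytes.
Track F: 64,000 × 8,550 × 3 × 2 = 3,283,200,000 bytes.
Total = 13,544,910,000 bytes = 12917.43 MiB.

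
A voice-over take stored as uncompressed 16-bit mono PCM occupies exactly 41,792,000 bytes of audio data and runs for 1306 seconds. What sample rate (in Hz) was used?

16,000 Hz

Bytes = sample_rate × seconds × bytes_per_sample × channels.
sample_rate = 41,792,000 / (1,306 × 2 × 1) = 41,792,000 / 2,612 = 16,000 Hz.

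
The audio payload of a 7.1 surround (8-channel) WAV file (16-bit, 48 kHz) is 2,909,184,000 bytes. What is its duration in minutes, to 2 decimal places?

63.13 minutes

Byte rate = 48,000 × 2 × 8 = 768,000 bytes/s.
Duration = 2,909,184,000 / 768,000 = 3,788 s.
3,788 s / 60 = 63.13 minutes.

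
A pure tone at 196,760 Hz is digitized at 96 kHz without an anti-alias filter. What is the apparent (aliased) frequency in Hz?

Nyquist = 96,000/2 = 48,000 Hz; 196,760 Hz exceeds it.
Alias = |196,760 − 2×96,000| = |196,760 − 192,000| = 4,760 Hz.

4,760 Hz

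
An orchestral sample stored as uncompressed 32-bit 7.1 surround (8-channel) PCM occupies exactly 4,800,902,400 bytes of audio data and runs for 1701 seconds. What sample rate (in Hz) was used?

Bytes = sample_rate × seconds × bytes_per_sample × channels.
sample_rate = 4,800,902,400 / (1,701 × 4 × 8) = 4,800,902,400 / 54,432 = 88,200 Hz.

88,200 Hz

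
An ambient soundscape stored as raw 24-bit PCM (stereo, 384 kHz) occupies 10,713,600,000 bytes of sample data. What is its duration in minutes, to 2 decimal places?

Byte rate = 384,000 × 3 × 2 = 2,304,000 bytes/s.
Duration = 10,713,600,000 / 2,304,000 = 4,650 s.
4,650 s / 60 = 77.50 minutes.

77.50 minutes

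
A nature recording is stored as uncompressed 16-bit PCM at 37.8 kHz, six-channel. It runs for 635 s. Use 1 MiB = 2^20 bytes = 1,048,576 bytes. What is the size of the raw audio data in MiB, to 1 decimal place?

274.7 MiB

Bytes = 37,800 samples/s × 635 s × 2 bytes/sample × 6 ch = 288,036,000 bytes.
288,036,000 / 1,048,576 = 274.7 MiB.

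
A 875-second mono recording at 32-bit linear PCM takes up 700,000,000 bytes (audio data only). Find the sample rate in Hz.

Bytes = sample_rate × seconds × bytes_per_sample × channels.
sample_rate = 700,000,000 / (875 × 4 × 1) = 700,000,000 / 3,500 = 200,000 Hz.

200,000 Hz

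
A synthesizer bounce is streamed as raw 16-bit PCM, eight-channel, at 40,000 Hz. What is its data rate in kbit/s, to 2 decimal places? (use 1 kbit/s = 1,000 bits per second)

Bit rate = 40,000 × 16 × 8 = 5,120,000 bits/s.
= 5120.00 kbit/s.

5120.00 kbit/s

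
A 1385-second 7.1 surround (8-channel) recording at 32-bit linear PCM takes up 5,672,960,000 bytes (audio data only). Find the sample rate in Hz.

Bytes = sample_rate × seconds × bytes_per_sample × channels.
sample_rate = 5,672,960,000 / (1,385 × 4 × 8) = 5,672,960,000 / 44,320 = 128,000 Hz.

128,000 Hz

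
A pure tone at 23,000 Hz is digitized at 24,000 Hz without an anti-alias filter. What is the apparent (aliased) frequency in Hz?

Nyquist = 24,000/2 = 12,000 Hz; 23,000 Hz exceeds it.
Alias = |23,000 − 1×24,000| = |23,000 − 24,000| = 1,000 Hz.

1,000 Hz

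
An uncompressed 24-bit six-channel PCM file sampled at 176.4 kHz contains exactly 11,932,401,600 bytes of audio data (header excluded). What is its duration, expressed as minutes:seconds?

62:38

Byte rate = 176,400 × 3 × 6 = 3,175,200 bytes/s.
Duration = 11,932,401,600 / 3,175,200 = 3,758 s.
3,758 s = 62:38.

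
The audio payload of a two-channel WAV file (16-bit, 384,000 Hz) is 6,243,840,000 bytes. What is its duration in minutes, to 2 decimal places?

67.75 minutes

Byte rate = 384,000 × 2 × 2 = 1,536,000 bytes/s.
Duration = 6,243,840,000 / 1,536,000 = 4,065 s.
4,065 s / 60 = 67.75 minutes.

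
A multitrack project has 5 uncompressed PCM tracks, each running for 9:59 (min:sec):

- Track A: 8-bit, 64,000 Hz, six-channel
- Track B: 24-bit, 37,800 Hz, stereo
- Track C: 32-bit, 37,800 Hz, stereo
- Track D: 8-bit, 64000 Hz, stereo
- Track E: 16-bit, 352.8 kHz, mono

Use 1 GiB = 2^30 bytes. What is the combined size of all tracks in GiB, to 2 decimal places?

0.97 GiB

9:59 (min:sec) = 599 s.
Track A: 64,000 × 599 × 1 × 6 = 230,016,000 bytes.
Track B: 37,800 × 599 × 3 × 2 = 135,853,200 bytes.
Track C: 37,800 × 599 × 4 × 2 = 181,137,600 bytes.
Track D: 64,000 × 599 × 1 × 2 = 76,672,000 bytes.
Track E: 352,800 × 599 × 2 × 1 = 422,654,400 bytes.
Total = 1,046,333,200 bytes = 0.97 GiB.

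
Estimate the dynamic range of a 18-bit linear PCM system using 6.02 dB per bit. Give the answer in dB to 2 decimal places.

108.36 dB

18 × 6.02 = 108.36 dB.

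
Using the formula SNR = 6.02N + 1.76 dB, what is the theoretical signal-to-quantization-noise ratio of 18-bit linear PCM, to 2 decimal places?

110.12 dB

6.02 × 18 + 1.76 = 110.12 dB.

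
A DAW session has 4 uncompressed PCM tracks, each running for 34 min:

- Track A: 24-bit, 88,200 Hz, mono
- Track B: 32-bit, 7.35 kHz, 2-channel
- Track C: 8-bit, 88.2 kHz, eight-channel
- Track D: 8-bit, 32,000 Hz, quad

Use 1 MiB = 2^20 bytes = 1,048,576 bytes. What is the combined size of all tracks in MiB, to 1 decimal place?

34 min = 2,040 s.
Track A: 88,200 × 2,040 × 3 × 1 = 539,784,000 bytes.
Track B: 7,350 × 2,040 × 4 × 2 = 119,952,000 bytes.
Track C: 88,200 × 2,040 × 1 × 8 = 1,439,424,000 bytes.
Track D: 32,000 × 2,040 × 1 × 4 = 261,120,000 bytes.
Total = 2,360,280,000 bytes = 2250.9 MiB.

2250.9 MiB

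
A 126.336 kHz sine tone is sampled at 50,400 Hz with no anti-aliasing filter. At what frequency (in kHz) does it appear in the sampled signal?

24.864 kHz

Nyquist = 50,400/2 = 25,200 Hz; 126,336 Hz exceeds it.
Alias = |126,336 − 3×50,400| = |126,336 − 151,200| = 24,864 Hz = 24.864 kHz.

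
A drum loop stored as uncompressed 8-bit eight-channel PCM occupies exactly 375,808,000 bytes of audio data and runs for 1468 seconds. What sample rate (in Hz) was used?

Bytes = sample_rate × seconds × bytes_per_sample × channels.
sample_rate = 375,808,000 / (1,468 × 1 × 8) = 375,808,000 / 11,744 = 32,000 Hz.

32,000 Hz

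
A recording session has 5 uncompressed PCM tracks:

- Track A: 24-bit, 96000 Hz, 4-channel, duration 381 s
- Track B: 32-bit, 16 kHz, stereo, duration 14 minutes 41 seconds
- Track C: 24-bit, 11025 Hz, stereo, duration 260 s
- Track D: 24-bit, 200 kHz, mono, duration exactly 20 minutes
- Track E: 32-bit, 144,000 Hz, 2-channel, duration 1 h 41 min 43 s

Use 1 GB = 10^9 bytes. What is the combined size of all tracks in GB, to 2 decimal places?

Track A: 96,000 × 381 × 3 × 4 = 438,912,000 bytes.
Track B: 14 minutes 41 seconds = 881 s; 16,000 × 881 × 4 × 2 = 112,768,000 bytes.
Track C: 11,025 × 260 × 3 × 2 = 17,199,000 bytes.
Track D: exactly 20 minutes = 1,200 s; 200,000 × 1,200 × 3 × 1 = 720,000,000 bytes.
Track E: 1 h 41 min 43 s = 6,103 s; 144,000 × 6,103 × 4 × 2 = 7,030,656,000 bytes.
Total = 8,319,535,000 bytes = 8.32 GB.

8.32 GB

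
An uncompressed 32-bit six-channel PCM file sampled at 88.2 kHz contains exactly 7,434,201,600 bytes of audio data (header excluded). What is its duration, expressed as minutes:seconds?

Byte rate = 88,200 × 4 × 6 = 2,116,800 bytes/s.
Duration = 7,434,201,600 / 2,116,800 = 3,512 s.
3,512 s = 58:32.

58:32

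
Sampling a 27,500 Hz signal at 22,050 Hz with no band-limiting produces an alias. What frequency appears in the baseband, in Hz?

5,450 Hz

Nyquist = 22,050/2 = 11,025 Hz; 27,500 Hz exceeds it.
Alias = |27,500 − 1×22,050| = |27,500 − 22,050| = 5,450 Hz.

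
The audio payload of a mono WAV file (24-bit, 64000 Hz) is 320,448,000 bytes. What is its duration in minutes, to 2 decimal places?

27.82 minutes

Byte rate = 64,000 × 3 × 1 = 192,000 bytes/s.
Duration = 320,448,000 / 192,000 = 1,669 s.
1,669 s / 60 = 27.82 minutes.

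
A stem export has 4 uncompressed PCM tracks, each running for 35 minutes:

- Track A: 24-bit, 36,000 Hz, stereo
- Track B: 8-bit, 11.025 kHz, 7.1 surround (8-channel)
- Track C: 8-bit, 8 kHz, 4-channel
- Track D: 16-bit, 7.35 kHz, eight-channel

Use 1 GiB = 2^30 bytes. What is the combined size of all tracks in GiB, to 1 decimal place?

35 minutes = 2,100 s.
Track A: 36,000 × 2,100 × 3 × 2 = 453,600,000 bytes.
Track B: 11,025 × 2,100 × 1 × 8 = 185,220,000 bytes.
Track C: 8,000 × 2,100 × 1 × 4 = 67,200,000 bytes.
Track D: 7,350 × 2,100 × 2 × 8 = 246,960,000 bytes.
Total = 952,980,000 bytes = 0.9 GiB.

0.9 GiB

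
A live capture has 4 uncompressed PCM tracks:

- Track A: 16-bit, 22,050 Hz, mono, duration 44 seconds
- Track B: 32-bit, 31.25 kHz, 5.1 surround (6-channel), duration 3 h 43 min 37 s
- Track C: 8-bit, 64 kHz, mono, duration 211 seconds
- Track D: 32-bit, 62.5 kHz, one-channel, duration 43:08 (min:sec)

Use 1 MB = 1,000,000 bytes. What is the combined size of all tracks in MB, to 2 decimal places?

10725.19 MB

Track A: 22,050 × 44 × 2 × 1 = 1,940,400 bytes.
Track B: 3 h 43 min 37 s = 13,417 s; 31,250 × 13,417 × 4 × 6 = 10,062,750,000 bytes.
Track C: 64,000 × 211 × 1 × 1 = 13,504,000 bytes.
Track D: 43:08 (min:sec) = 2,588 s; 62,500 × 2,588 × 4 × 1 = 647,000,000 bytes.
Total = 10,725,194,400 bytes = 10725.19 MB.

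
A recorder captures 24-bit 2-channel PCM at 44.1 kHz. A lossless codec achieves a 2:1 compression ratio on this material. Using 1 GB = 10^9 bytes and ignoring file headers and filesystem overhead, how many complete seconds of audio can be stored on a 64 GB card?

483,749 seconds

Uncompressed byte rate = 44,100 × 3 × 2 = 264,600 bytes/s.
After 2:1 compression, effective rate ≈ 132300 bytes/s.
Capacity = 64 × 1,000,000,000 = 64,000,000,000 bytes.
64,000,000,000 / effective rate ≈ 483749.06 s → 483,749 seconds.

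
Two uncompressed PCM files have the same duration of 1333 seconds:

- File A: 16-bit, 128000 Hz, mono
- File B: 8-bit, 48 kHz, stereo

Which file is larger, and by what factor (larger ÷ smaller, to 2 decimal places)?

File A, by a factor of 2.67

File A: 128,000 × 2 × 1 = 256,000 bytes/s.
File B: 48,000 × 1 × 2 = 96,000 bytes/s.
File A is larger; ratio = 341,248,000 / 127,968,000 = 2.67.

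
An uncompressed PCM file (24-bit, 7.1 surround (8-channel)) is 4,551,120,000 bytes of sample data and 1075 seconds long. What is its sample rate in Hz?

176,400 Hz

Bytes = sample_rate × seconds × bytes_per_sample × channels.
sample_rate = 4,551,120,000 / (1,075 × 3 × 8) = 4,551,120,000 / 25,800 = 176,400 Hz.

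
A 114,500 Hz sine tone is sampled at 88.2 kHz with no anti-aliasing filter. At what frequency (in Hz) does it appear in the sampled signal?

26,300 Hz

Nyquist = 88,200/2 = 44,100 Hz; 114,500 Hz exceeds it.
Alias = |114,500 − 1×88,200| = |114,500 − 88,200| = 26,300 Hz.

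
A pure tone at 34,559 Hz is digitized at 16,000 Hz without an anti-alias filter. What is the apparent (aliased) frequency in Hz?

Nyquist = 16,000/2 = 8,000 Hz; 34,559 Hz exceeds it.
Alias = |34,559 − 2×16,000| = |34,559 − 32,000| = 2,559 Hz.

2,559 Hz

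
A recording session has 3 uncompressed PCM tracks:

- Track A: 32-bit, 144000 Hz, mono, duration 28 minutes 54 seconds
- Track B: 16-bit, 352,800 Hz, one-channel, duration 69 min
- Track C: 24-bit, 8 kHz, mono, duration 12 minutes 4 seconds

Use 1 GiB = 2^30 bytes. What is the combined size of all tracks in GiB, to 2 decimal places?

Track A: 28 minutes 54 seconds = 1,734 s; 144,000 × 1,734 × 4 × 1 = 998,784,000 bytes.
Track B: 69 min = 4,140 s; 352,800 × 4,140 × 2 × 1 = 2,921,184,000 bytes.
Track C: 12 minutes 4 seconds = 724 s; 8,000 × 724 × 3 × 1 = 17,376,000 bytes.
Total = 3,937,344,000 bytes = 3.67 GiB.

3.67 GiB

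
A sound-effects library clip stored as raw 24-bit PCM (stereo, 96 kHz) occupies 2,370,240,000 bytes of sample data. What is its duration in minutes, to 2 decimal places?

Byte rate = 96,000 × 3 × 2 = 576,000 bytes/s.
Duration = 2,370,240,000 / 576,000 = 4,115 s.
4,115 s / 60 = 68.58 minutes.

68.58 minutes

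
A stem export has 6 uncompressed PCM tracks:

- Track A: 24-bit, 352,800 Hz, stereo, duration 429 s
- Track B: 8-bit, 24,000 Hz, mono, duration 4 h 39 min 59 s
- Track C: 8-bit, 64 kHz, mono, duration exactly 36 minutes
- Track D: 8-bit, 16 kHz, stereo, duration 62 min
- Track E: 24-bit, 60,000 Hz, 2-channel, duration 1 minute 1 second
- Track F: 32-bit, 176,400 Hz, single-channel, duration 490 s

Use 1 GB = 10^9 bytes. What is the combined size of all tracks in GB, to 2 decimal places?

1.94 GB

Track A: 352,800 × 429 × 3 × 2 = 908,107,200 bytes.
Track B: 4 h 39 min 59 s = 16,799 s; 24,000 × 16,799 × 1 × 1 = 403,176,000 bytes.
Track C: exactly 36 minutes = 2,160 s; 64,000 × 2,160 × 1 × 1 = 138,240,000 bytes.
Track D: 62 min = 3,720 s; 16,000 × 3,720 × 1 × 2 = 119,040,000 bytes.
Track E: 1 minute 1 second = 61 s; 60,000 × 61 × 3 × 2 = 21,960,000 bytes.
Track F: 176,400 × 490 × 4 × 1 = 345,744,000 bytes.
Total = 1,936,267,200 bytes = 1.94 GB.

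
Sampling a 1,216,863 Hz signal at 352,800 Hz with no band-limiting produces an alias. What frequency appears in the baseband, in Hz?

Nyquist = 352,800/2 = 176,400 Hz; 1,216,863 Hz exceeds it.
Alias = |1,216,863 − 3×352,800| = |1,216,863 − 1,058,400| = 158,463 Hz.

158,463 Hz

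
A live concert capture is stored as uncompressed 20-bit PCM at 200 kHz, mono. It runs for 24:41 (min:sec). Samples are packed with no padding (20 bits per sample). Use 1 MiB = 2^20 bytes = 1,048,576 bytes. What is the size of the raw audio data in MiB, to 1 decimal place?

706.2 MiB

Duration = 24:41 (min:sec) = 1,481 s.
Bits = 200,000 × 1,481 × 20 × 1 = 5,924,000,000 bits = 740,500,000 bytes.
740,500,000 / 1,048,576 = 706.2 MiB.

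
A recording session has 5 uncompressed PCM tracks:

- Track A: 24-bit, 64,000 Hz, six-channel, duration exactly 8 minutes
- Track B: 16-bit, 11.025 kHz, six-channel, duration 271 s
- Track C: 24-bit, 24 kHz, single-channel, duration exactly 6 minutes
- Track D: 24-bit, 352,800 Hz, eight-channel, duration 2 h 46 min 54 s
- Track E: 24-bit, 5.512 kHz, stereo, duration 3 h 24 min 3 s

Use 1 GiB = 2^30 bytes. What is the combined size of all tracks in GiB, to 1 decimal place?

Track A: exactly 8 minutes = 480 s; 64,000 × 480 × 3 × 6 = 552,960,000 bytes.
Track B: 11,025 × 271 × 2 × 6 = 35,853,300 bytes.
Track C: exactly 6 minutes = 360 s; 24,000 × 360 × 3 × 1 = 25,920,000 bytes.
Track D: 2 h 46 min 54 s = 10,014 s; 352,800 × 10,014 × 3 × 8 = 84,790,540,800 bytes.
Track E: 3 h 24 min 3 s = 12,243 s; 5,512 × 12,243 × 3 × 2 = 404,900,496 bytes.
Total = 85,810,174,596 bytes = 79.9 GiB.

79.9 GiB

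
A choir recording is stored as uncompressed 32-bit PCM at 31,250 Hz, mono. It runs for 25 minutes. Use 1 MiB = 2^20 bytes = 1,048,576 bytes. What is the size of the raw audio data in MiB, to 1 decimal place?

Duration = 25 minutes = 1,500 s.
Bytes = 31,250 samples/s × 1,500 s × 4 bytes/sample × 1 ch = 187,500,000 bytes.
187,500,000 / 1,048,576 = 178.8 MiB.

178.8 MiB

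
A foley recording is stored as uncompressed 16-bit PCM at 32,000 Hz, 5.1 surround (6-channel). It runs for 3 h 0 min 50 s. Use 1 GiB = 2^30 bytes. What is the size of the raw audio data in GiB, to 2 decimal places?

3.88 GiB

Duration = 3 h 0 min 50 s = 10,850 s.
Bytes = 32,000 samples/s × 10,850 s × 2 bytes/sample × 6 ch = 4,166,400,000 bytes.
4,166,400,000 / 1,073,741,824 = 3.88 GiB.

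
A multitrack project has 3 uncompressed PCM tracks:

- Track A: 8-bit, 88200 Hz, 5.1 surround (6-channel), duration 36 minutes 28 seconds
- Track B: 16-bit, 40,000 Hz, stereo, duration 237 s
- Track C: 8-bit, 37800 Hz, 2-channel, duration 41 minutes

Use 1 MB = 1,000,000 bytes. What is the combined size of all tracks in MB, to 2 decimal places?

1381.79 MB

Track A: 36 minutes 28 seconds = 2,188 s; 88,200 × 2,188 × 1 × 6 = 1,157,889,600 bytes.
Track B: 40,000 × 237 × 2 × 2 = 37,920,000 bytes.
Track C: 41 minutes = 2,460 s; 37,800 × 2,460 × 1 × 2 = 185,976,000 bytes.
Total = 1,381,785,600 bytes = 1381.79 MB.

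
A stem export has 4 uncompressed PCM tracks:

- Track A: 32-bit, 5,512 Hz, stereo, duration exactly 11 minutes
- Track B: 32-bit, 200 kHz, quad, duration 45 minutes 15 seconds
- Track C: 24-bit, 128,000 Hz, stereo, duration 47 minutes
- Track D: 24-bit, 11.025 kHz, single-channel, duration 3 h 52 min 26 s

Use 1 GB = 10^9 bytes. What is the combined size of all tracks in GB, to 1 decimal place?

Track A: exactly 11 minutes = 660 s; 5,512 × 660 × 4 × 2 = 29,103,360 bytes.
Track B: 45 minutes 15 seconds = 2,715 s; 200,000 × 2,715 × 4 × 4 = 8,688,000,000 bytes.
Track C: 47 minutes = 2,820 s; 128,000 × 2,820 × 3 × 2 = 2,165,760,000 bytes.
Track D: 3 h 52 min 26 s = 13,946 s; 11,025 × 13,946 × 3 × 1 = 461,263,950 bytes.
Total = 11,344,127,310 bytes = 11.3 GB.

11.3 GB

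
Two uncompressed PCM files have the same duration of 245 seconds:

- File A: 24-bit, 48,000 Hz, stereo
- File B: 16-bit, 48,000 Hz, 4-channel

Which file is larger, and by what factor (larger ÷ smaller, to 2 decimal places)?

File A: 48,000 × 3 × 2 = 288,000 bytes/s.
File B: 48,000 × 2 × 4 = 384,000 bytes/s.
File B is larger; ratio = 94,080,000 / 70,560,000 = 1.33.

File B, by a factor of 1.33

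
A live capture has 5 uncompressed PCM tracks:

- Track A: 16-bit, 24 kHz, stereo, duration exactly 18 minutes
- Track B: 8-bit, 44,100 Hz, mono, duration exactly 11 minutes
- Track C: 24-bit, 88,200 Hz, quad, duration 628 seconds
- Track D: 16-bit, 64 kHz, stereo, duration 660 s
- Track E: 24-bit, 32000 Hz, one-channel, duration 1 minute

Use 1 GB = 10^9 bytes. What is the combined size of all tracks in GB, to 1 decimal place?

Track A: exactly 18 minutes = 1,080 s; 24,000 × 1,080 × 2 × 2 = 103,680,000 bytes.
Track B: exactly 11 minutes = 660 s; 44,100 × 660 × 1 × 1 = 29,106,000 bytes.
Track C: 88,200 × 628 × 3 × 4 = 664,675,200 bytes.
Track D: 64,000 × 660 × 2 × 2 = 168,960,000 bytes.
Track E: 1 minute = 60 s; 32,000 × 60 × 3 × 1 = 5,760,000 bytes.
Total = 972,181,200 bytes = 1.0 GB.

1.0 GB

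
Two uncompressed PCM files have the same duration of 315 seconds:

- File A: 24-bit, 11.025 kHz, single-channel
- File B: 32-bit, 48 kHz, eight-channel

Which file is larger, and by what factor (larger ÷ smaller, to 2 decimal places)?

File A: 11,025 × 3 × 1 = 33,075 bytes/s.
File B: 48,000 × 4 × 8 = 1,536,000 bytes/s.
File B is larger; ratio = 483,840,000 / 10,418,625 = 46.44.

File B, by a factor of 46.44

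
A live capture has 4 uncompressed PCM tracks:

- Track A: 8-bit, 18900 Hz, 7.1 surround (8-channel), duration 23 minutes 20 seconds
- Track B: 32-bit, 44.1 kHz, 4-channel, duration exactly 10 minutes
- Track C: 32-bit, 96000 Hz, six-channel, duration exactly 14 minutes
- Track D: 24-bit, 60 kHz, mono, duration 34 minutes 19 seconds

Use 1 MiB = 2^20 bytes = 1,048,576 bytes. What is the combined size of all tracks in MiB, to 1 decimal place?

Track A: 23 minutes 20 seconds = 1,400 s; 18,900 × 1,400 × 1 × 8 = 211,680,000 bytes.
Track B: exactly 10 minutes = 600 s; 44,100 × 600 × 4 × 4 = 423,360,000 bytes.
Track C: exactly 14 minutes = 840 s; 96,000 × 840 × 4 × 6 = 1,935,360,000 bytes.
Track D: 34 minutes 19 seconds = 2,059 s; 60,000 × 2,059 × 3 × 1 = 370,620,000 bytes.
Total = 2,941,020,000 bytes = 2804.8 MiB.

2804.8 MiB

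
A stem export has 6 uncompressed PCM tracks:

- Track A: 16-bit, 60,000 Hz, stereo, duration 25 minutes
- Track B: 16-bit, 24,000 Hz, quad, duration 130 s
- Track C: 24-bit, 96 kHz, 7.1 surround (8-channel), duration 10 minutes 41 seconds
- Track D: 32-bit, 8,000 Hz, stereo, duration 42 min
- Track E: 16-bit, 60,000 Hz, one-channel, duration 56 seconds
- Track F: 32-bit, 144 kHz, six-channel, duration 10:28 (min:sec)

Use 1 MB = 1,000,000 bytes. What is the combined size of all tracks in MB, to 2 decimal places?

Track A: 25 minutes = 1,500 s; 60,000 × 1,500 × 2 × 2 = 360,000,000 bytes.
Track B: 24,000 × 130 × 2 × 4 = 24,960,000 bytes.
Track C: 10 minutes 41 seconds = 641 s; 96,000 × 641 × 3 × 8 = 1,476,864,000 bytes.
Track D: 42 min = 2,520 s; 8,000 × 2,520 × 4 × 2 = 161,280,000 bytes.
Track E: 60,000 × 56 × 2 × 1 = 6,720,000 bytes.
Track F: 10:28 (min:sec) = 628 s; 144,000 × 628 × 4 × 6 = 2,170,368,000 bytes.
Total = 4,200,192,000 bytes = 4200.19 MB.

4200.19 MB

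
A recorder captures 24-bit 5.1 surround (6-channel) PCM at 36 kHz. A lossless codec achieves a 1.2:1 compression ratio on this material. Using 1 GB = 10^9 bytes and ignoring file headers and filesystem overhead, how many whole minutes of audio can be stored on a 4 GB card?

Uncompressed byte rate = 36,000 × 3 × 6 = 648,000 bytes/s.
After 1.2:1 compression, effective rate ≈ 540000 bytes/s.
Capacity = 4 × 1,000,000,000 = 4,000,000,000 bytes.
4,000,000,000 / effective rate ≈ 7407.41 s → 123 minutes.

123 minutes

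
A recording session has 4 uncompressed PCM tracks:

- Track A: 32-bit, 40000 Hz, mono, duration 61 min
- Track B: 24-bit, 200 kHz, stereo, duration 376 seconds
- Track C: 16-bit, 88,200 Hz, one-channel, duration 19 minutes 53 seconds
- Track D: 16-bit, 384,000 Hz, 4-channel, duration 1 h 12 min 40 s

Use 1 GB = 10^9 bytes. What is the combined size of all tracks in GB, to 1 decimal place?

Track A: 61 min = 3,660 s; 40,000 × 3,660 × 4 × 1 = 585,600,000 bytes.
Track B: 200,000 × 376 × 3 × 2 = 451,200,000 bytes.
Track C: 19 minutes 53 seconds = 1,193 s; 88,200 × 1,193 × 2 × 1 = 210,445,200 bytes.
Track D: 1 h 12 min 40 s = 4,360 s; 384,000 × 4,360 × 2 × 4 = 13,393,920,000 bytes.
Total = 14,641,165,200 bytes = 14.6 GB.

14.6 GB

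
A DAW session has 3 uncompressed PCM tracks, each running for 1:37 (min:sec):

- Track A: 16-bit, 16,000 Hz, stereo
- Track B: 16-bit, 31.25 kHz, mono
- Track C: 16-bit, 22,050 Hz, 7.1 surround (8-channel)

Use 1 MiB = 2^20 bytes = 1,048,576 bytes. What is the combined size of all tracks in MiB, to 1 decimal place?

44.3 MiB

1:37 (min:sec) = 97 s.
Track A: 16,000 × 97 × 2 × 2 = 6,208,000 bytes.
Track B: 31,250 × 97 × 2 × 1 = 6,062,500 bytes.
Track C: 22,050 × 97 × 2 × 8 = 34,221,600 bytes.
Total = 46,492,100 bytes = 44.3 MiB.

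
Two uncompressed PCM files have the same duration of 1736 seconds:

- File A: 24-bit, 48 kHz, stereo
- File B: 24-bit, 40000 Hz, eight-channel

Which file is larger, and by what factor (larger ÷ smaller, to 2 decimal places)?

File A: 48,000 × 3 × 2 = 288,000 bytes/s.
File B: 40,000 × 3 × 8 = 960,000 bytes/s.
File B is larger; ratio = 1,666,560,000 / 499,968,000 = 3.33.

File B, by a factor of 3.33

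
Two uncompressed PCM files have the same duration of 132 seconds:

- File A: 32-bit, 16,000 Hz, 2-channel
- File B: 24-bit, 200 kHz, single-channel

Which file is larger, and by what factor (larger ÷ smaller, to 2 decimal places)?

File A: 16,000 × 4 × 2 = 128,000 bytes/s.
File B: 200,000 × 3 × 1 = 600,000 bytes/s.
File B is larger; ratio = 79,200,000 / 16,896,000 = 4.69.

File B, by a factor of 4.69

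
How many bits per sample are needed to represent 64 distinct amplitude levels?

log2(64) = 6.

6 bits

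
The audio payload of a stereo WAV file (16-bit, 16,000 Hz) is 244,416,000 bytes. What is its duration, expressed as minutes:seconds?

63:39

Byte rate = 16,000 × 2 × 2 = 64,000 bytes/s.
Duration = 244,416,000 / 64,000 = 3,819 s.
3,819 s = 63:39.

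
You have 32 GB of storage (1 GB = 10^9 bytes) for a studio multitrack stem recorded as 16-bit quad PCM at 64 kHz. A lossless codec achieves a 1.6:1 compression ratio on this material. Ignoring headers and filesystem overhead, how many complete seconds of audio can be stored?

Uncompressed byte rate = 64,000 × 2 × 4 = 512,000 bytes/s.
After 1.6:1 compression, effective rate ≈ 320000 bytes/s.
Capacity = 32 × 1,000,000,000 = 32,000,000,000 bytes.
32,000,000,000 / effective rate ≈ 100000 s → 100,000 seconds.

100,000 seconds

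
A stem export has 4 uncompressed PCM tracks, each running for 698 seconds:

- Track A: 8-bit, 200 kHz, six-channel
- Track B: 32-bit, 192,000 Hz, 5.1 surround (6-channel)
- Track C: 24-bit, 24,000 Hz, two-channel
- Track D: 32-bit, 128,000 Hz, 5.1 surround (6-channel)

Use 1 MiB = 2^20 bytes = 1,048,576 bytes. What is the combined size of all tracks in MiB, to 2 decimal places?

6006.96 MiB

Track A: 200,000 × 698 × 1 × 6 = 837,600,000 bytes.
Track B: 192,000 × 698 × 4 × 6 = 3,216,384,000 bytes.
Track C: 24,000 × 698 × 3 × 2 = 100,512,000 bytes.
Track D: 128,000 × 698 × 4 × 6 = 2,144,256,000 bytes.
Total = 6,298,752,000 bytes = 6006.96 MiB.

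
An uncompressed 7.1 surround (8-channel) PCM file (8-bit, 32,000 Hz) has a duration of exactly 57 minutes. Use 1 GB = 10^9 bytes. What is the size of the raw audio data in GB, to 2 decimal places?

0.88 GB

Duration = exactly 57 minutes = 3,420 s.
Bytes = 32,000 samples/s × 3,420 s × 1 bytes/sample × 8 ch = 875,520,000 bytes.
875,520,000 / 1,000,000,000 = 0.88 GB.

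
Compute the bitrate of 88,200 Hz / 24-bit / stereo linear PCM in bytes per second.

Bit rate = 88,200 × 24 × 2 = 4,233,600 bits/s.
4,233,600 / 8 = 529,200 bytes/s.

529,200 bytes/s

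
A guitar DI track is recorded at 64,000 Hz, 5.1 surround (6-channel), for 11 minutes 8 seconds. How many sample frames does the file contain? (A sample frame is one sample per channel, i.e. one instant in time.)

42,752,000 sample frames

11 minutes 8 seconds = 668 s.
64,000 samples/s × 668 s = 42,752,000 frames.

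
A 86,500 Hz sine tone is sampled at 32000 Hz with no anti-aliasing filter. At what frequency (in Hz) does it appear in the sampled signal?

Nyquist = 32,000/2 = 16,000 Hz; 86,500 Hz exceeds it.
Alias = |86,500 − 3×32,000| = |86,500 − 96,000| = 9,500 Hz.

9,500 Hz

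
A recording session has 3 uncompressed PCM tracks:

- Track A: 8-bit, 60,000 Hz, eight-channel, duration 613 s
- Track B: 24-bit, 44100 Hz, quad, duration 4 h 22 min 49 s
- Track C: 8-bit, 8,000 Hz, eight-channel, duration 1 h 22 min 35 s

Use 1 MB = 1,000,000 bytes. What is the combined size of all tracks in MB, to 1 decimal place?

Track A: 60,000 × 613 × 1 × 8 = 294,240,000 bytes.
Track B: 4 h 22 min 49 s = 15,769 s; 44,100 × 15,769 × 3 × 4 = 8,344,954,800 bytes.
Track C: 1 h 22 min 35 s = 4,955 s; 8,000 × 4,955 × 1 × 8 = 317,120,000 bytes.
Total = 8,956,314,800 bytes = 8956.3 MB.

8956.3 MB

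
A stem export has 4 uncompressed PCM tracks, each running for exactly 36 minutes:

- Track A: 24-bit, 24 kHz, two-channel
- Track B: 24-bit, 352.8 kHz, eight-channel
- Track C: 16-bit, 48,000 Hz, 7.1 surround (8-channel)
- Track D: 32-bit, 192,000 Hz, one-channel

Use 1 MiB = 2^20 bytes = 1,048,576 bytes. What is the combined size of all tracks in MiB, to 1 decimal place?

exactly 36 minutes = 2,160 s.
Track A: 24,000 × 2,160 × 3 × 2 = 311,040,000 bytes.
Track B: 352,800 × 2,160 × 3 × 8 = 18,289,152,000 bytes.
Track C: 48,000 × 2,160 × 2 × 8 = 1,658,880,000 bytes.
Track D: 192,000 × 2,160 × 4 × 1 = 1,658,880,000 bytes.
Total = 21,917,952,000 bytes = 20902.6 MiB.

20902.6 MiB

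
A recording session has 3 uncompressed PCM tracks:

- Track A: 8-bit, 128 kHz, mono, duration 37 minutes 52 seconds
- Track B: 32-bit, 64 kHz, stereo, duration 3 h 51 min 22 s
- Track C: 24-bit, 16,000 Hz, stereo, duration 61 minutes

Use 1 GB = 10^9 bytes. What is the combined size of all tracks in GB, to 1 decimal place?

7.7 GB

Track A: 37 minutes 52 seconds = 2,272 s; 128,000 × 2,272 × 1 × 1 = 290,816,000 bytes.
Track B: 3 h 51 min 22 s = 13,882 s; 64,000 × 13,882 × 4 × 2 = 7,107,584,000 bytes.
Track C: 61 minutes = 3,660 s; 16,000 × 3,660 × 3 × 2 = 351,360,000 bytes.
Total = 7,749,760,000 bytes = 7.7 GB.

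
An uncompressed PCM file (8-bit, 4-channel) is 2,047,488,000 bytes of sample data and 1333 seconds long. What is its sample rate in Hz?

Bytes = sample_rate × seconds × bytes_per_sample × channels.
sample_rate = 2,047,488,000 / (1,333 × 1 × 4) = 2,047,488,000 / 5,332 = 384,000 Hz.

384,000 Hz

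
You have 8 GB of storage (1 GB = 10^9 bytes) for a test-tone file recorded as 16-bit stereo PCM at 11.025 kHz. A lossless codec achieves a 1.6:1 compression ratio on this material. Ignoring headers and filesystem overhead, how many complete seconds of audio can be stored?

290,249 seconds

Uncompressed byte rate = 11,025 × 2 × 2 = 44,100 bytes/s.
After 1.6:1 compression, effective rate ≈ 27562.5 bytes/s.
Capacity = 8 × 1,000,000,000 = 8,000,000,000 bytes.
8,000,000,000 / effective rate ≈ 290249.43 s → 290,249 seconds.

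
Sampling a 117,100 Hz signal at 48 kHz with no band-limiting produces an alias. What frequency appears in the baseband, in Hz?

Nyquist = 48,000/2 = 24,000 Hz; 117,100 Hz exceeds it.
Alias = |117,100 − 2×48,000| = |117,100 − 96,000| = 21,100 Hz.

21,100 Hz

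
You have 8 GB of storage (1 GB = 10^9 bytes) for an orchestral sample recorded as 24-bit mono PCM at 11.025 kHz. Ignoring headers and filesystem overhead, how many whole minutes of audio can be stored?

4,031 minutes

Uncompressed byte rate = 11,025 × 3 × 1 = 33,075 bytes/s.
Capacity = 8 × 1,000,000,000 = 8,000,000,000 bytes.
8,000,000,000 / 33,075 ≈ 241874.53 s → 4,031 minutes.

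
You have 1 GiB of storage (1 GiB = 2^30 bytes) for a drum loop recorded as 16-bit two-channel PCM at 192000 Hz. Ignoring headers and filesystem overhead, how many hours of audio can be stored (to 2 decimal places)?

0.39 hours

Uncompressed byte rate = 192,000 × 2 × 2 = 768,000 bytes/s.
Capacity = 1 × 1,073,741,824 = 1,073,741,824 bytes.
1,073,741,824 / 768,000 ≈ 1398.1 s → 0.39 hours.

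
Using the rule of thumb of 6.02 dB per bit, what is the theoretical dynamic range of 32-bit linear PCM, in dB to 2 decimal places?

32 × 6.02 = 192.64 dB.

192.64 dB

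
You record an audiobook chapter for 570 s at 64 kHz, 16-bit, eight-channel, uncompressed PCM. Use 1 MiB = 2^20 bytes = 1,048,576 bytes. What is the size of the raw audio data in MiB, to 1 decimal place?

556.6 MiB

Bytes = 64,000 samples/s × 570 s × 2 bytes/sample × 8 ch = 583,680,000 bytes.
583,680,000 / 1,048,576 = 556.6 MiB.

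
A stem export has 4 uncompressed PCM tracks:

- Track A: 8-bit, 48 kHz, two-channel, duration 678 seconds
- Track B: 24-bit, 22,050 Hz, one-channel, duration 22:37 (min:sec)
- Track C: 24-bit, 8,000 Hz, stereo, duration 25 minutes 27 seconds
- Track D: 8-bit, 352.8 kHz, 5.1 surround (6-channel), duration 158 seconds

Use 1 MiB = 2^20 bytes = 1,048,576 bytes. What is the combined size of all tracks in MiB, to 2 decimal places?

Track A: 48,000 × 678 × 1 × 2 = 65,088,000 bytes.
Track B: 22:37 (min:sec) = 1,357 s; 22,050 × 1,357 × 3 × 1 = 89,765,550 bytes.
Track C: 25 minutes 27 seconds = 1,527 s; 8,000 × 1,527 × 3 × 2 = 73,296,000 bytes.
Track D: 352,800 × 158 × 1 × 6 = 334,454,400 bytes.
Total = 562,603,950 bytes = 536.54 MiB.

536.54 MiB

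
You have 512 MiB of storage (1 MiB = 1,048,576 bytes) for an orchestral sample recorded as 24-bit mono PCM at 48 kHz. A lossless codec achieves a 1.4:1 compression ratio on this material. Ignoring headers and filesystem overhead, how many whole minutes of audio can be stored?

Uncompressed byte rate = 48,000 × 3 × 1 = 144,000 bytes/s.
After 1.4:1 compression, effective rate ≈ 102857.14 bytes/s.
Capacity = 512 × 1,048,576 = 536,870,912 bytes.
536,870,912 / effective rate ≈ 5219.58 s → 86 minutes.

86 minutes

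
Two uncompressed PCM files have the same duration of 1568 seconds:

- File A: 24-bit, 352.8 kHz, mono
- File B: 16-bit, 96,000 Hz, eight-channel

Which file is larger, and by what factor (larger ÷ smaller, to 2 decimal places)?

File A: 352,800 × 3 × 1 = 1,058,400 bytes/s.
File B: 96,000 × 2 × 8 = 1,536,000 bytes/s.
File B is larger; ratio = 2,408,448,000 / 1,659,571,200 = 1.45.

File B, by a factor of 1.45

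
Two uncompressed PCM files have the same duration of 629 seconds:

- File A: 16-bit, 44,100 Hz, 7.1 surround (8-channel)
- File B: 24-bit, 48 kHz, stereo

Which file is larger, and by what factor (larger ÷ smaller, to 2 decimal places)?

File A: 44,100 × 2 × 8 = 705,600 bytes/s.
File B: 48,000 × 3 × 2 = 288,000 bytes/s.
File A is larger; ratio = 443,822,400 / 181,152,000 = 2.45.

File A, by a factor of 2.45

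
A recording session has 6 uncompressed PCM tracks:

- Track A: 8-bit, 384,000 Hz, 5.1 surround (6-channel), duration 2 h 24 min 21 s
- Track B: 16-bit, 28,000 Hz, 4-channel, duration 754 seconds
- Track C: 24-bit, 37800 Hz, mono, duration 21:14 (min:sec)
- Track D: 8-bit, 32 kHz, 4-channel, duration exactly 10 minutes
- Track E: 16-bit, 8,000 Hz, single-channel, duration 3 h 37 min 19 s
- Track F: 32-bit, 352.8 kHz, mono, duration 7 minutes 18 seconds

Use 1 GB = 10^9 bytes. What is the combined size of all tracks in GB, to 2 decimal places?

21.17 GB

Track A: 2 h 24 min 21 s = 8,661 s; 384,000 × 8,661 × 1 × 6 = 19,954,944,000 bytes.
Track B: 28,000 × 754 × 2 × 4 = 168,896,000 bytes.
Track C: 21:14 (min:sec) = 1,274 s; 37,800 × 1,274 × 3 × 1 = 144,471,600 bytes.
Track D: exactly 10 minutes = 600 s; 32,000 × 600 × 1 × 4 = 76,800,000 bytes.
Track E: 3 h 37 min 19 s = 13,039 s; 8,000 × 13,039 × 2 × 1 = 208,624,000 bytes.
Track F: 7 minutes 18 seconds = 438 s; 352,800 × 438 × 4 × 1 = 618,105,600 bytes.
Total = 21,171,841,200 bytes = 21.17 GB.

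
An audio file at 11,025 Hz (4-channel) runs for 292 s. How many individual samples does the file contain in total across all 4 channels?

12,877,200 samples

11,025 × 292 s × 4 ch = 12,877,200 samples.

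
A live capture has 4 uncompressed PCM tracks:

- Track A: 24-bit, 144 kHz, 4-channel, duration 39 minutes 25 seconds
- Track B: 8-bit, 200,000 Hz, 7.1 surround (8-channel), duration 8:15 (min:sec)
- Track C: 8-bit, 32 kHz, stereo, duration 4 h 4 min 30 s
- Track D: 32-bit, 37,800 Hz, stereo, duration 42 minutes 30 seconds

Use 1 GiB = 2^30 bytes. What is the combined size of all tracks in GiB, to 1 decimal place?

6.1 GiB

Track A: 39 minutes 25 seconds = 2,365 s; 144,000 × 2,365 × 3 × 4 = 4,086,720,000 bytes.
Track B: 8:15 (min:sec) = 495 s; 200,000 × 495 × 1 × 8 = 792,000,000 bytes.
Track C: 4 h 4 min 30 s = 14,670 s; 32,000 × 14,670 × 1 × 2 = 938,880,000 bytes.
Track D: 42 minutes 30 seconds = 2,550 s; 37,800 × 2,550 × 4 × 2 = 771,120,000 bytes.
Total = 6,588,720,000 bytes = 6.1 GiB.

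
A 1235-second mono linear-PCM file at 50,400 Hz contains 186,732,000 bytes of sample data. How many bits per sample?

24 bits

Bytes per sample = 186,732,000 / (50,400 × 1,235 × 1) = 186,732,000 / 62,244,000 = 3.
Bit depth = 3 × 8 = 24 bits.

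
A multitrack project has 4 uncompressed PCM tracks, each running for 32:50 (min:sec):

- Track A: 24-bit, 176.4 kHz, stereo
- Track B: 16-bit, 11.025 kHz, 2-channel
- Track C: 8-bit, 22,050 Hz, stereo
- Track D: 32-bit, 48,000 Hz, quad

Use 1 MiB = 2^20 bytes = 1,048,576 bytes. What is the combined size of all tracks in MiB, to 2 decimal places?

3597.03 MiB

32:50 (min:sec) = 1,970 s.
Track A: 176,400 × 1,970 × 3 × 2 = 2,085,048,000 bytes.
Track B: 11,025 × 1,970 × 2 × 2 = 86,877,000 bytes.
Track C: 22,050 × 1,970 × 1 × 2 = 86,877,000 bytes.
Track D: 48,000 × 1,970 × 4 × 4 = 1,512,960,000 bytes.
Total = 3,771,762,000 bytes = 3597.03 MiB.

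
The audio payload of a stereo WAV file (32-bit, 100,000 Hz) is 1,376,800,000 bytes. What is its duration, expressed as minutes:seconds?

Byte rate = 100,000 × 4 × 2 = 800,000 bytes/s.
Duration = 1,376,800,000 / 800,000 = 1,721 s.
1,721 s = 28:41.

28:41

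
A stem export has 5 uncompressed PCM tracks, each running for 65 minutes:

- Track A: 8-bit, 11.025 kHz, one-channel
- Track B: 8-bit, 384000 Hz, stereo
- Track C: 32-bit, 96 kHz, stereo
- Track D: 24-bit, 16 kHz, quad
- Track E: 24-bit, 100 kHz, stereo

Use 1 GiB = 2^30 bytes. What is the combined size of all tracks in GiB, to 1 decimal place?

8.5 GiB

65 minutes = 3,900 s.
Track A: 11,025 × 3,900 × 1 × 1 = 42,997,500 bytes.
Track B: 384,000 × 3,900 × 1 × 2 = 2,995,200,000 bytes.
Track C: 96,000 × 3,900 × 4 × 2 = 2,995,200,000 bytes.
Track D: 16,000 × 3,900 × 3 × 4 = 748,800,000 bytes.
Track E: 100,000 × 3,900 × 3 × 2 = 2,340,000,000 bytes.
Total = 9,122,197,500 bytes = 8.5 GiB.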